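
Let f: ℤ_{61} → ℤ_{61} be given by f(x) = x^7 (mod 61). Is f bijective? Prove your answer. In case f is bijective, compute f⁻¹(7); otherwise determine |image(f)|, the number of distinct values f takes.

Since 61 is prime, the nonzero elements of ℤ_{61} form a cyclic group of order 60.
As gcd(7, 60) = 1, raising to the 7th power is a bijection on this group: if x_1^7 ≡ x_2^7 then (x_1x_2^{−1})^7 = 1, and the only element of order dividing gcd(7, 60) = 1 is 1, so x_1 = x_2.
With f(0) = 0 this makes f injective on all of ℤ_{61}, hence bijective (finite equal-size domain and codomain). In particular f is bijective.
Since f is bijective, we find the preimage of 7. The inverse of x ↦ x^7 on (ℤ_{61})^× is x ↦ x^43, because 7·43 = 301 = 5·60 + 1 ≡ 1 (mod 60) and x^{60} = 1 for x ≠ 0 (Fermat). So f⁻¹(7) = 7^43 mod 61.
Repeated squaring mod 61: 7^1 ≡ 7, 7^2 ≡ 7² = 49, 7^4 ≡ 49² = 2401 ≡ 22, 7^8 ≡ 22² = 484 ≡ 57, 7^16 ≡ 57² = 3249 ≡ 16, 7^32 ≡ 16² = 256 ≡ 12. Since 43 = 32 + 8 + 2 + 1, 7^43 ≡ 12·57·49·7: 12·57 = 684 ≡ 13, then 13·49 = 637 ≡ 27, then 27·7 = 189 ≡ 6. So 7^43 ≡ 6 (mod 61).
Hence f⁻¹(7) = 6.

6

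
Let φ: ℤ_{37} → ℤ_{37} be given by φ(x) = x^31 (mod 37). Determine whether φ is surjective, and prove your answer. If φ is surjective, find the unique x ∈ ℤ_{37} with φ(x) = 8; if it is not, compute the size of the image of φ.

Since 37 is prime, the nonzero elements of ℤ_{37} form a cyclic group of order 36.
As gcd(31, 36) = 1, raising to the 31st power is a bijection on this group: if a^31 ≡ b^31 then (ab^{−1})^31 = 1, and the only element of order dividing gcd(31, 36) = 1 is 1, so a = b.
With φ(0) = 0 this makes φ injective on all of ℤ_{37}, hence bijective (finite equal-size domain and codomain). In particular φ is surjective.
Since φ is surjective, we find the preimage of 8. The inverse of x ↦ x^31 on (ℤ_{37})^× is x ↦ x^7, because 31·7 = 217 = 6·36 + 1 ≡ 1 (mod 36) and x^{36} = 1 for x ≠ 0 (Fermat). So φ⁻¹(8) = 8^7 mod 37.
Repeated squaring mod 37: 8^1 ≡ 8, 8^2 ≡ 8² = 64 ≡ 27, 8^4 ≡ 27² = 729 ≡ 26. Since 7 = 4 + 2 + 1, 8^7 ≡ 26·27·8: 26·27 = 702 ≡ 36, then 36·8 = 288 ≡ 29. So 8^7 ≡ 29 (mod 37).
Hence φ⁻¹(8) = 29.

29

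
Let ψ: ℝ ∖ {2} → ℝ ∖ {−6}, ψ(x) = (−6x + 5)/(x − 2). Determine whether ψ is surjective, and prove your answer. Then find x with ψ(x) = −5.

-5

For any y ≠ −6, solving y(x − 2) = −6x + 5 for x gives a well-defined x ≠ 2. So ψ is surjective.
Solving ψ(x) = −5: cross-multiplying gives −6x + 5 = −5(x − 2), which rearranges to −1x = 5, so x = −5.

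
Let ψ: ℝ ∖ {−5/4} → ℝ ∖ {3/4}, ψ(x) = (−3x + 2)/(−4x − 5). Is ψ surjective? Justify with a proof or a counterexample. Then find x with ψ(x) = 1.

-7

For any y ≠ 3/4, solving y(−4x − 5) = −3x + 2 for x gives a well-defined x ≠ −5/4. So ψ is surjective.
Solving ψ(x) = 1: cross-multiplying gives −3x + 2 = 1(−4x − 5), which rearranges to 1x = −7, so x = −7.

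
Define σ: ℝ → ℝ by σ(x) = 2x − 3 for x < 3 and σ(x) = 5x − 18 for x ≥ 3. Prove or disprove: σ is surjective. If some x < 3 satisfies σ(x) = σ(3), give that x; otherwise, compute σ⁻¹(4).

Both pieces are strictly increasing (slopes 2 and 5), so each is injective on its own interval.
The left piece maps (−∞, 3) onto (−∞, 3); the right piece maps [3, ∞) onto [−3, ∞).
The union (−∞, 3) ∪ [−3, ∞) covers ℝ, so σ is surjective.
For the follow-up: the images overlap, so an x < 3 with σ(x) = σ(3) exists. σ(3) = −3; solving 2x − 3 = −3 for x < 3 gives x = (−3 + 3)/2 = 0.

0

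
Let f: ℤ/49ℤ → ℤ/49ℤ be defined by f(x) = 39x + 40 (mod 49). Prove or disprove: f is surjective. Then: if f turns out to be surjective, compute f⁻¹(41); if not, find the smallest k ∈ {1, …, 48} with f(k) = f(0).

Since gcd(39, 49) = 1, 39 is invertible modulo 49. Euclid's algorithm: 49 = 1·39 + 10, 39 = 3·10 + 9, 10 = 1·9 + 1; back-substituting gives 1 = 44·39 − 35·49, so 39⁻¹ ≡ 44 (mod 49).
For any y ∈ ℤ/49ℤ, x = 44(y − 40) mod 49 satisfies f(x) = 39·44(y − 40) + 40 ≡ y (since 39·44 ≡ 1 mod 49). So every y has a preimage.
Hence f is surjective.
Since f is surjective, we find f⁻¹(41): we need 39x ≡ 41 − 40 ≡ 1 (mod 49). Using 39⁻¹ = 44: x ≡ 44·1 = 44, so x = 44.
Check: f(44) = 39·44 + 40 = 1756 = 35·49 + 41 ≡ 41 (mod 49).

44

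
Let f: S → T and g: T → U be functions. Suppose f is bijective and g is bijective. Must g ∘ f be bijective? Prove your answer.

bijective

Injectivity: if g(f(s)) = g(f(t)) then f(s) = f(t) (g injective) so s = t (f injective).
Surjectivity: for c ∈ U pick b with g(b) = c, then a with f(a) = b; then (g ∘ f)(a) = c.
Thus g ∘ f is bijective.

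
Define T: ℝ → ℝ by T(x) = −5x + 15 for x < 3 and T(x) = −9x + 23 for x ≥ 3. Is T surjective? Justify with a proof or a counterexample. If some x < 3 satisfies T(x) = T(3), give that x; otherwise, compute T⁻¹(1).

Both pieces are strictly decreasing (slopes −5 and −9), so each is injective on its own interval.
The left piece maps (−∞, 3) onto (0, ∞); the right piece maps [3, ∞) onto (−∞, −4].
The union (0, ∞) ∪ (−∞, −4] omits the interval between 0 and −4; in particular 0 has no preimage. So T is not surjective.
Because the two images are disjoint, no x < 3 has T(x) = T(3), so we compute T⁻¹(1): 1 lies in (0, ∞), so solve −5x + 15 = 1: x = (1 − 15)/(−5) = 14/5.

14/5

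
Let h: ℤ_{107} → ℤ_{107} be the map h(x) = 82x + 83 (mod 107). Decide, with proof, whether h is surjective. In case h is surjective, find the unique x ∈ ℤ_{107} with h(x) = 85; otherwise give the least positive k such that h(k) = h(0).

By definition, surjectivity means every element of the codomain has a preimage under h.
Since gcd(82, 107) = 1, 82 is invertible modulo 107. Euclid's algorithm: 107 = 1·82 + 25, 82 = 3·25 + 7, 25 = 3·7 + 4, 7 = 1·4 + 3, 4 = 1·3 + 1; back-substituting gives 1 = 77·82 − 59·107, so 82⁻¹ ≡ 77 (mod 107).
For any y ∈ ℤ_{107}, x = 77(y − 83) mod 107 satisfies h(x) = 82·77(y − 83) + 83 ≡ y (since 82·77 ≡ 1 mod 107). So every y has a preimage.
Thus h is surjective.
Since h is surjective, we find h⁻¹(85): we need 82x ≡ 85 − 83 ≡ 2 (mod 107). Using 82⁻¹ = 77: x ≡ 77·2 = 154 = 1·107 + 47, so x = 47.
Check: h(47) = 82·47 + 83 = 3937 = 36·107 + 85 ≡ 85 (mod 107).

47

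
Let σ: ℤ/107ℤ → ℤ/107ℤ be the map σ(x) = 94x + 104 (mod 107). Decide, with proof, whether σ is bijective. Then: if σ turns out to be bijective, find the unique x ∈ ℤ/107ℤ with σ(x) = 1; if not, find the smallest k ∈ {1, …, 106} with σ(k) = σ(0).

By definition, σ is injective when σ(a) = σ(b) forces a = b.
Suppose σ(a) = σ(b) in ℤ/107ℤ. Then 94a + 104 ≡ 94b + 104 (mod 107), thus 94(a − b) ≡ 0 (mod 107).
Since gcd(94, 107) = 1, 94 is invertible modulo 107, hence a − b ≡ 0 (mod 107), i.e. a = b.
We now compute 94⁻¹ mod 107 explicitly. Euclid's algorithm: 107 = 1·94 + 13, 94 = 7·13 + 3, 13 = 4·3 + 1; back-substituting gives 1 = 74·94 − 65·107, so 94⁻¹ ≡ 74 (mod 107).
Then y ↦ 74(y − 104) is a two-sided inverse to σ, so every y ∈ ℤ/107ℤ has a preimage.
Therefore σ is bijective.
Since σ is bijective, we find σ⁻¹(1): we need 94x ≡ 1 − 104 ≡ 4 (mod 107). Using 94⁻¹ = 74: x ≡ 74·4 = 296 = 2·107 + 82, so x = 82.
Check: σ(82) = 94·82 + 104 = 7812 = 73·107 + 1 ≡ 1 (mod 107).

82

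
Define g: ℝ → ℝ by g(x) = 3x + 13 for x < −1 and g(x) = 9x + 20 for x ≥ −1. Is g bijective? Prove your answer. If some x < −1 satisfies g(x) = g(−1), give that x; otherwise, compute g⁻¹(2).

-11/3

Both pieces are strictly increasing (slopes 3 and 9), so each is injective on its own interval.
The left piece maps (−∞, −1) onto (−∞, 10); the right piece maps [−1, ∞) onto [11, ∞).
The images leave a gap (10 has no preimage), so g is not surjective, hence not bijective.
Because the two images are disjoint, no x < −1 has g(x) = g(−1), so we compute g⁻¹(2): 2 lies in (−∞, 10), so solve 3x + 13 = 2: x = (2 − 13)/3 = −11/3.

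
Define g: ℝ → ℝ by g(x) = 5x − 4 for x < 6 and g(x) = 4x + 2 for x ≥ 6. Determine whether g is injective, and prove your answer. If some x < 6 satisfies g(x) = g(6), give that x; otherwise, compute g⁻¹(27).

Both pieces are strictly increasing (slopes 5 and 4), so each is injective on its own interval.
The left piece maps (−∞, 6) onto (−∞, 26); the right piece maps [6, ∞) onto [26, ∞).
These images are disjoint, so no value is attained by both pieces. Hence g is injective.
Because the two images are disjoint, no x < 6 has g(x) = g(6), so we compute g⁻¹(27): 27 lies in [26, ∞), so solve 4x + 2 = 27: x = (27 − 2)/4 = 25/4.

25/4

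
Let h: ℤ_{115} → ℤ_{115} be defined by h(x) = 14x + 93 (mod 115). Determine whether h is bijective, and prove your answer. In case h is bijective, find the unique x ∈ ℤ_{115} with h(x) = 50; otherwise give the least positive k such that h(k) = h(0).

Recall: injectivity means: for all a, b in the domain, h(a) = h(b) implies a = b.
Suppose h(a) = h(b) in ℤ_{115}. Then 14a + 93 ≡ 14b + 93 (mod 115), so 14(a − b) ≡ 0 (mod 115).
Since gcd(14, 115) = 1, 14 is invertible modulo 115, thus a − b ≡ 0 (mod 115), i.e. a = b.
We now compute 14⁻¹ mod 115 explicitly. Euclid's algorithm: 115 = 8·14 + 3, 14 = 4·3 + 2, 3 = 1·2 + 1; back-substituting gives 1 = 74·14 − 9·115, so 14⁻¹ ≡ 74 (mod 115).
For any y ∈ ℤ_{115}, x = 74(y − 93) mod 115 satisfies h(x) = 14·74(y − 93) + 93 ≡ y (since 14·74 ≡ 1 mod 115). So every y has a preimage.
Hence h is bijective.
Since h is bijective, we find h⁻¹(50): we need 14x ≡ 50 − 93 ≡ 72 (mod 115). Using 14⁻¹ = 74: x ≡ 74·72 = 5328 = 46·115 + 38, so x = 38.
Check: h(38) = 14·38 + 93 = 625 = 5·115 + 50 ≡ 50 (mod 115).

38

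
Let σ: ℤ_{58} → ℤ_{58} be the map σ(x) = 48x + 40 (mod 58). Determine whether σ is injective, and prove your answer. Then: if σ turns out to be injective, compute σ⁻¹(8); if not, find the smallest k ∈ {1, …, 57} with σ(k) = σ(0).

We have gcd(48, 58) = 2 > 1. Taking x_1 = 0 and x_2 = 29: σ(0) = 40 and σ(29) = 48·29 + 40 = 1432 ≡ 40 (mod 58).
So σ(0) = σ(29) while 0 ≠ 29, so σ is not injective.
Since σ is not injective, we find the least positive k with σ(k) = σ(0): this means 48k ≡ 0 (mod 58), i.e. 58 ∣ 48k. Since gcd(48, 58) = 2, dividing through by 2 this holds exactly when 29 ∣ 24k, and as gcd(24, 29) = 1, exactly when 29 ∣ k.
The smallest positive such k is 29.

29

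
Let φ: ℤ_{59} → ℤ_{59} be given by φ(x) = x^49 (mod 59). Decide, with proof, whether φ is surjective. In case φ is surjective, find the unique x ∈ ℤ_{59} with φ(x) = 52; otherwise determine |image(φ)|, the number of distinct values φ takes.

44

Since 59 is prime, the nonzero elements of ℤ_{59} form a cyclic group of order 58.
As gcd(49, 58) = 1, raising to the 49th power is a bijection on this group: if s^49 ≡ t^49 then (st^{−1})^49 = 1, and the only element of order dividing gcd(49, 58) = 1 is 1, so s = t.
With φ(0) = 0 this makes φ injective on all of ℤ_{59}, hence bijective (finite equal-size domain and codomain). In particular φ is surjective.
Since φ is surjective, we find the preimage of 52. The inverse of x ↦ x^49 on (ℤ_{59})^× is x ↦ x^45, because 49·45 = 2205 = 38·58 + 1 ≡ 1 (mod 58) and x^{58} = 1 for x ≠ 0 (Fermat). So φ⁻¹(52) = 52^45 mod 59.
Repeated squaring mod 59: 52^1 ≡ 52, 52^2 ≡ 52² = 2704 ≡ 49, 52^4 ≡ 49² = 2401 ≡ 41, 52^8 ≡ 41² = 1681 ≡ 29, 52^16 ≡ 29² = 841 ≡ 15, 52^32 ≡ 15² = 225 ≡ 48. Since 45 = 32 + 8 + 4 + 1, 52^45 ≡ 48·29·41·52: 48·29 = 1392 ≡ 35, then 35·41 = 1435 ≡ 19, then 19·52 = 988 ≡ 44. So 52^45 ≡ 44 (mod 59).
Hence φ⁻¹(52) = 44.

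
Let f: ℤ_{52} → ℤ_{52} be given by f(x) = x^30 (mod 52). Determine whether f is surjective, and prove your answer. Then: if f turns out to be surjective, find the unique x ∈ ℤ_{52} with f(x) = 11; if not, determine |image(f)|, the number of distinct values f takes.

6

f(1) = 1^30 = 1.
f(3): Repeated squaring mod 52: 3^1 ≡ 3, 3^2 ≡ 3² = 9, 3^4 ≡ 9² = 81 ≡ 29, 3^8 ≡ 29² = 841 ≡ 9, 3^16 ≡ 9² = 81 ≡ 29. Since 30 = 16 + 8 + 4 + 2, 3^30 ≡ 29·9·29·9: 29·9 = 261 ≡ 1, then 1·29 = 29, then 29·9 = 261 ≡ 1. So 3^30 ≡ 1 (mod 52).
So f(1) = f(3) = 1 while 1 ≠ 3, thus f is not injective.
A non-injective map from the 52-element set ℤ_{52} to itself takes at most 51 distinct values, so it cannot be surjective. So f is not surjective.
Since f is not surjective, we determine |image(f)|. Computing x^30 mod 52 for each x (by repeated squaring, reducing mod 52 at every step), the values f(0), f(1), …, f(51) are: 0, 1, 12, 1, 40, 25, 12, 25, 12, 1, 40, 25, 40, 13, 40, 25, 40, 1, 12, 25, 12, 25, 40, 1, 12, 1, 0, 1, 12, 1, 40, 25, 12, 25, 12, 1, 40, 25, 40, 13, 40, 25, 40, 1, 12, 25, 12, 25, 40, 1, 12, 1.
The distinct values are {0, 1, 12, 13, 25, 40}; there are 6 of them.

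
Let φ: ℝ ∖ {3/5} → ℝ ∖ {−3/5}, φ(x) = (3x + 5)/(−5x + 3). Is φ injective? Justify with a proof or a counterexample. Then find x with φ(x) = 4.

7/23

Suppose φ(s) = φ(t). Cross-multiplying: (3s + 5)(−5t + 3) = (3t + 5)(−5s + 3).
Expanding both sides and cancelling the symmetric terms leaves 34·(s − t) = 0. Since 34 ≠ 0, s = t. Therefore φ is injective.
Solving φ(x) = 4: cross-multiplying gives 3x + 5 = 4(−5x + 3), which rearranges to 23x = 7, so x = 7/23.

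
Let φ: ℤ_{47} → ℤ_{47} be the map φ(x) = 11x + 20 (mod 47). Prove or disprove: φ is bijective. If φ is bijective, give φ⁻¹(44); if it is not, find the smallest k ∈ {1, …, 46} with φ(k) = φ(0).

15

If φ(u) = φ(v), then 11u ≡ 11v (mod 47). Because gcd(11, 47) = 1, we may cancel 11 to get u ≡ v (mod 47).
We now compute 11⁻¹ mod 47 explicitly. Euclid's algorithm: 47 = 4·11 + 3, 11 = 3·3 + 2, 3 = 1·2 + 1; back-substituting gives 1 = 30·11 − 7·47, so 11⁻¹ ≡ 30 (mod 47).
Then y ↦ 30(y − 20) is a two-sided inverse to φ, so every y ∈ ℤ_{47} has a preimage.
So φ is bijective.
Since φ is bijective, we compute φ⁻¹(44): solve 11x + 20 ≡ 44 (mod 47), i.e. 11x ≡ 24 (mod 47).
Multiplying by 11⁻¹ = 30 gives x ≡ 30·24 = 720 = 15·47 + 15 ≡ 15 (mod 47).
Check: φ(15) = 11·15 + 20 = 185 = 3·47 + 44 ≡ 44 (mod 47).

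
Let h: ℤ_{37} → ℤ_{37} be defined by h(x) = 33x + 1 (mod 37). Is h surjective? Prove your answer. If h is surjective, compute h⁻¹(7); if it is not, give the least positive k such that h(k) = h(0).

By definition, h is surjective if every y in the codomain equals h(x) for some x in the domain.
Since gcd(33, 37) = 1, 33 is invertible modulo 37. Euclid's algorithm: 37 = 1·33 + 4, 33 = 8·4 + 1; back-substituting gives 1 = 9·33 − 8·37, so 33⁻¹ ≡ 9 (mod 37).
For any y ∈ ℤ_{37}, x = 9(y − 1) mod 37 satisfies h(x) = 33·9(y − 1) + 1 ≡ y (since 33·9 ≡ 1 mod 37). So every y has a preimage.
Hence h is surjective.
Since h is surjective, we compute h⁻¹(7): solve 33x + 1 ≡ 7 (mod 37), i.e. 33x ≡ 6 (mod 37).
Multiplying by 33⁻¹ = 9 gives x ≡ 9·6 = 54 = 1·37 + 17 ≡ 17 (mod 37).
Check: h(17) = 33·17 + 1 = 562 = 15·37 + 7 ≡ 7 (mod 37).

17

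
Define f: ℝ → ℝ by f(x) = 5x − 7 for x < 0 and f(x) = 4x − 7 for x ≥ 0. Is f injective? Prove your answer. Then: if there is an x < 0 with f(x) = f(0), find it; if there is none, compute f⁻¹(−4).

Both pieces are strictly increasing (slopes 5 and 4), so each is injective on its own interval.
The left piece maps (−∞, 0) onto (−∞, −7); the right piece maps [0, ∞) onto [−7, ∞).
These images are disjoint, so no value is attained by both pieces. Therefore f is injective.
Because the two images are disjoint, no x < 0 has f(x) = f(0), so we compute f⁻¹(−4): −4 lies in [−7, ∞), so solve 4x − 7 = −4: x = (−4 + 7)/4 = 3/4.

3/4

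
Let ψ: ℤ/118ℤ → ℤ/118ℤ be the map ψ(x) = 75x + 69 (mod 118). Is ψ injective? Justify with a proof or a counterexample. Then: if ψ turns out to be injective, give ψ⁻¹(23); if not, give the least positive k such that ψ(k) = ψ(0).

34

By definition, ψ is injective if ψ(x_1) = ψ(x_2) implies x_1 = x_2.
Suppose ψ(x_1) = ψ(x_2) in ℤ/118ℤ. Then 75x_1 + 69 ≡ 75x_2 + 69 (mod 118), thus 75(x_1 − x_2) ≡ 0 (mod 118).
Since gcd(75, 118) = 1, 75 is invertible modulo 118, therefore x_1 − x_2 ≡ 0 (mod 118), i.e. x_1 = x_2.
Thus ψ is injective.
We now compute 75⁻¹ mod 118 explicitly. Euclid's algorithm: 118 = 1·75 + 43, 75 = 1·43 + 32, 43 = 1·32 + 11, 32 = 2·11 + 10, 11 = 1·10 + 1; back-substituting gives 1 = 107·75 − 68·118, so 75⁻¹ ≡ 107 (mod 118).
Since ψ is injective, we find ψ⁻¹(23): we need 75x ≡ 23 − 69 ≡ 72 (mod 118). Using 75⁻¹ = 107: x ≡ 107·72 = 7704 = 65·118 + 34, so x = 34.
Check: ψ(34) = 75·34 + 69 = 2619 = 22·118 + 23 ≡ 23 (mod 118).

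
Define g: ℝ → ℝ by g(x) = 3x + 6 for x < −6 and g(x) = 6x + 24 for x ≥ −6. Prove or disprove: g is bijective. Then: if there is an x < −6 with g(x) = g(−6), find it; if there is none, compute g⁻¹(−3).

-9/2

Both pieces are strictly increasing (slopes 3 and 6), so each is injective on its own interval.
The left piece maps (−∞, −6) onto (−∞, −12); the right piece maps [−6, ∞) onto [−12, ∞).
Since −12 = −12, the images partition ℝ: g is injective and surjective, hence bijective.
Because the two images are disjoint, no x < −6 has g(x) = g(−6), so we compute g⁻¹(−3): −3 lies in [−12, ∞), so solve 6x + 24 = −3: x = (−3 − 24)/6 = −9/2.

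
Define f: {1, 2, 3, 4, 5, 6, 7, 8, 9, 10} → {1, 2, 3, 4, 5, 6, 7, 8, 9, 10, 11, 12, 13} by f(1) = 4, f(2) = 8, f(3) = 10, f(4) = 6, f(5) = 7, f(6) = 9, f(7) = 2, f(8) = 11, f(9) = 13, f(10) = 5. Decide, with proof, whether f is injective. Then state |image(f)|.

The values f(1), …, f(10) are 4, 8, 10, 6, 7, 9, 2, 11, 13, 5 — all distinct.
So f(s) = f(t) only when s = t, and f is injective.
The image of f is {2, 4, 5, 6, 7, 8, 9, 10, 11, 13}, which has 10 elements.

10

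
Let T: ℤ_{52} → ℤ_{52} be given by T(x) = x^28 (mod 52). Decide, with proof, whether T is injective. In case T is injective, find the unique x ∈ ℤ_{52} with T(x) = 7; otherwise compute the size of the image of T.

T(1) = 1^28 = 1.
T(5): Repeated squaring mod 52: 5^1 ≡ 5, 5^2 ≡ 5² = 25, 5^4 ≡ 25² = 625 ≡ 1, 5^8 ≡ 1² = 1, 5^16 ≡ 1² = 1. Since 28 = 16 + 8 + 4, 5^28 ≡ 1·1·1: 1·1 = 1, then 1·1 = 1. So 5^28 ≡ 1 (mod 52).
So T(1) = T(5) = 1 while 1 ≠ 5, hence T is not injective.
Since T is not injective, we determine |image(T)|. Computing x^28 mod 52 for each x (by repeated squaring, reducing mod 52 at every step), the values T(0), T(1), …, T(51) are: 0, 1, 16, 29, 48, 1, 48, 9, 40, 9, 16, 29, 40, 13, 40, 29, 16, 9, 40, 9, 48, 1, 48, 29, 16, 1, 0, 1, 16, 29, 48, 1, 48, 9, 40, 9, 16, 29, 40, 13, 40, 29, 16, 9, 40, 9, 48, 1, 48, 29, 16, 1.
The distinct values are {0, 1, 9, 13, 16, 29, 40, 48}; there are 8 of them.

8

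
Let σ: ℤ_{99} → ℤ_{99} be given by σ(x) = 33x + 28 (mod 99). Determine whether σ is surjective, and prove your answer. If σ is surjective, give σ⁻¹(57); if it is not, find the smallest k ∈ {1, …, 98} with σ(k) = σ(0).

By definition, σ is surjective if every y in the codomain equals σ(x) for some x in the domain.
Since gcd(33, 99) = 33, we have 33x ≡ 0 (mod 33) for all x, so σ(x) ≡ 28 (mod 33).
But 0 ≢ 28 (mod 33), so 0 ∈ ℤ_{99} has no preimage. So σ is not surjective.
Since σ is not surjective, we find the least positive k with σ(k) = σ(0): this means 33k ≡ 0 (mod 99), i.e. 99 ∣ 33k. Since gcd(33, 99) = 33, dividing through by 33 this holds exactly when 3 ∣ k.
The smallest positive such k is 3.

3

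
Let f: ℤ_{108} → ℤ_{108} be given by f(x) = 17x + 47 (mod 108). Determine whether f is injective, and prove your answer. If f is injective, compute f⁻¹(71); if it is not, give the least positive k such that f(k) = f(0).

If f(a) = f(b), then 17a ≡ 17b (mod 108). Because gcd(17, 108) = 1, we may cancel 17 to get a ≡ b (mod 108).
Therefore f is injective.
We now compute 17⁻¹ mod 108 explicitly. Euclid's algorithm: 108 = 6·17 + 6, 17 = 2·6 + 5, 6 = 1·5 + 1; back-substituting gives 1 = 89·17 − 14·108, so 17⁻¹ ≡ 89 (mod 108).
Since f is injective, we find f⁻¹(71): we need 17x ≡ 71 − 47 ≡ 24 (mod 108). Using 17⁻¹ = 89: x ≡ 89·24 = 2136 = 19·108 + 84, so x = 84.
Check: f(84) = 17·84 + 47 = 1475 = 13·108 + 71 ≡ 71 (mod 108).

84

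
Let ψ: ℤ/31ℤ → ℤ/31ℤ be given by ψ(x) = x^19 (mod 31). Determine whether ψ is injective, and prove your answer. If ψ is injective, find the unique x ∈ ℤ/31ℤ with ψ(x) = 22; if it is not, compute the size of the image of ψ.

11

Since 31 is prime, the nonzero elements of ℤ/31ℤ form a cyclic group of order 30.
As gcd(19, 30) = 1, raising to the 19th power is a bijection on this group: if a^19 ≡ b^19 then (ab^{−1})^19 = 1, and the only element of order dividing gcd(19, 30) = 1 is 1, so a = b.
With ψ(0) = 0 this makes ψ injective on all of ℤ/31ℤ, hence bijective (finite equal-size domain and codomain). In particular ψ is injective.
Since ψ is injective, we find the preimage of 22. The inverse of x ↦ x^19 on (ℤ/31ℤ)^× is x ↦ x^19, because 19·19 = 361 = 12·30 + 1 ≡ 1 (mod 30) and x^{30} = 1 for x ≠ 0 (Fermat). So ψ⁻¹(22) = 22^19 mod 31.
Repeated squaring mod 31: 22^1 ≡ 22, 22^2 ≡ 22² = 484 ≡ 19, 22^4 ≡ 19² = 361 ≡ 20, 22^8 ≡ 20² = 400 ≡ 28, 22^16 ≡ 28² = 784 ≡ 9. Since 19 = 16 + 2 + 1, 22^19 ≡ 9·19·22: 9·19 = 171 ≡ 16, then 16·22 = 352 ≡ 11. So 22^19 ≡ 11 (mod 31).
Hence ψ⁻¹(22) = 11.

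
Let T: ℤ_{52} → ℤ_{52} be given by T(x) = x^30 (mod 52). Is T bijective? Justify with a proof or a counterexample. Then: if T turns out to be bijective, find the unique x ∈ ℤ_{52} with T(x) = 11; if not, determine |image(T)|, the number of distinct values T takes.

T(1) = 1^30 = 1.
T(3): Repeated squaring mod 52: 3^1 ≡ 3, 3^2 ≡ 3² = 9, 3^4 ≡ 9² = 81 ≡ 29, 3^8 ≡ 29² = 841 ≡ 9, 3^16 ≡ 9² = 81 ≡ 29. Since 30 = 16 + 8 + 4 + 2, 3^30 ≡ 29·9·29·9: 29·9 = 261 ≡ 1, then 1·29 = 29, then 29·9 = 261 ≡ 1. So 3^30 ≡ 1 (mod 52).
So T(1) = T(3) = 1 while 1 ≠ 3, hence T is not injective, hence not bijective.
Since T is not bijective, we determine |image(T)|. Computing x^30 mod 52 for each x (by repeated squaring, reducing mod 52 at every step), the values T(0), T(1), …, T(51) are: 0, 1, 12, 1, 40, 25, 12, 25, 12, 1, 40, 25, 40, 13, 40, 25, 40, 1, 12, 25, 12, 25, 40, 1, 12, 1, 0, 1, 12, 1, 40, 25, 12, 25, 12, 1, 40, 25, 40, 13, 40, 25, 40, 1, 12, 25, 12, 25, 40, 1, 12, 1.
The distinct values are {0, 1, 12, 13, 25, 40}; there are 6 of them.

6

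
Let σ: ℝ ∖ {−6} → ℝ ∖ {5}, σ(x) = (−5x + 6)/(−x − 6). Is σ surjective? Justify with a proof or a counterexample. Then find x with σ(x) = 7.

-24

For any y ≠ 5, solving y(−x − 6) = −5x + 6 for x gives a well-defined x ≠ −6. So σ is surjective.
Solving σ(x) = 7: cross-multiplying gives −5x + 6 = 7(−x − 6), which rearranges to 2x = −48, so x = −24.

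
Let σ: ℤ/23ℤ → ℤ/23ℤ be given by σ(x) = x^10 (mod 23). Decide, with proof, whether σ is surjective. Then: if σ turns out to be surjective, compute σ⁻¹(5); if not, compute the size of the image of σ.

σ(11): Repeated squaring mod 23: 11^1 ≡ 11, 11^2 ≡ 11² = 121 ≡ 6, 11^4 ≡ 6² = 36 ≡ 13, 11^8 ≡ 13² = 169 ≡ 8. Since 10 = 8 + 2, 11^10 ≡ 8·6: 8·6 = 48 ≡ 2. So 11^10 ≡ 2 (mod 23).
σ(12): Repeated squaring mod 23: 12^1 ≡ 12, 12^2 ≡ 12² = 144 ≡ 6, 12^4 ≡ 6² = 36 ≡ 13, 12^8 ≡ 13² = 169 ≡ 8. Since 10 = 8 + 2, 12^10 ≡ 8·6: 8·6 = 48 ≡ 2. So 12^10 ≡ 2 (mod 23).
So σ(11) = σ(12) = 2 while 11 ≠ 12, hence σ is not injective.
A non-injective map from the 23-element set ℤ/23ℤ to itself takes at most 22 distinct values, so it cannot be surjective. Hence σ is not surjective.
Since σ is not surjective, we determine |image(σ)|. Computing x^10 mod 23 for each x (by repeated squaring, reducing mod 23 at every step), the values σ(0), σ(1), …, σ(22) are: 0, 1, 12, 8, 6, 9, 4, 13, 3, 18, 16, 2, 2, 16, 18, 3, 13, 4, 9, 6, 8, 12, 1.
The distinct values are {0, 1, 2, 3, 4, 6, 8, 9, 12, 13, 16, 18}; there are 12 of them.

12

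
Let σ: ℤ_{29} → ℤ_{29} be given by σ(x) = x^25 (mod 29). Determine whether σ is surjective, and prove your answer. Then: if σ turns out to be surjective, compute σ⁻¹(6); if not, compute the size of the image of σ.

Since 29 is prime, the nonzero elements of ℤ_{29} form a cyclic group of order 28.
As gcd(25, 28) = 1, raising to the 25th power is a bijection on this group: if u^25 ≡ v^25 then (uv^{−1})^25 = 1, and the only element of order dividing gcd(25, 28) = 1 is 1, so u = v.
With σ(0) = 0 this makes σ injective on all of ℤ_{29}, hence bijective (finite equal-size domain and codomain). In particular σ is surjective.
Since σ is surjective, we find the preimage of 6. The inverse of x ↦ x^25 on (ℤ_{29})^× is x ↦ x^9, because 25·9 = 225 = 8·28 + 1 ≡ 1 (mod 28) and x^{28} = 1 for x ≠ 0 (Fermat). So σ⁻¹(6) = 6^9 mod 29.
Repeated squaring mod 29: 6^1 ≡ 6, 6^2 ≡ 6² = 36 ≡ 7, 6^4 ≡ 7² = 49 ≡ 20, 6^8 ≡ 20² = 400 ≡ 23. Since 9 = 8 + 1, 6^9 ≡ 23·6: 23·6 = 138 ≡ 22. So 6^9 ≡ 22 (mod 29).
Hence σ⁻¹(6) = 22.

22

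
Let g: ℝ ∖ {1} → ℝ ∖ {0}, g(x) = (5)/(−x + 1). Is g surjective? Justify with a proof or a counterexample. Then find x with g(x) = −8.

13/8

For any y ≠ 0, solving y(−x + 1) = 5 for x gives a well-defined x ≠ 1. So g is surjective.
Solving g(x) = −8: cross-multiplying gives 5 = −8(−x + 1), which rearranges to −8x = −13, so x = 13/8.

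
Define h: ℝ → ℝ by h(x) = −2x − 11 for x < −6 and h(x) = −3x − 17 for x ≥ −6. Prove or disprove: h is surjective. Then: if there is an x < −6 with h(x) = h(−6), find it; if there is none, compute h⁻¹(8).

-19/2

Both pieces are strictly decreasing (slopes −2 and −3), so each is injective on its own interval.
The left piece maps (−∞, −6) onto (1, ∞); the right piece maps [−6, ∞) onto (−∞, 1].
These images together cover ℝ, so h is surjective.
Because the two images are disjoint, no x < −6 has h(x) = h(−6), so we compute h⁻¹(8): 8 lies in (1, ∞), so solve −2x − 11 = 8: x = (8 + 11)/(−2) = −19/2.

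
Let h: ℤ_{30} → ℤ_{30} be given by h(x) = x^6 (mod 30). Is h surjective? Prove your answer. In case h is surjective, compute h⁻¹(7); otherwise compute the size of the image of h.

h(2): Repeated squaring mod 30: 2^1 ≡ 2, 2^2 ≡ 2² = 4, 2^4 ≡ 4² = 16. Since 6 = 4 + 2, 2^6 ≡ 16·4: 16·4 = 64 ≡ 4. So 2^6 ≡ 4 (mod 30).
h(8): Repeated squaring mod 30: 8^1 ≡ 8, 8^2 ≡ 8² = 64 ≡ 4, 8^4 ≡ 4² = 16. Since 6 = 4 + 2, 8^6 ≡ 16·4: 16·4 = 64 ≡ 4. So 8^6 ≡ 4 (mod 30).
So h(2) = h(8) = 4 while 2 ≠ 8, therefore h is not injective.
A non-injective map from the 30-element set ℤ_{30} to itself takes at most 29 distinct values, so it cannot be surjective. Thus h is not surjective.
Since h is not surjective, we determine |image(h)|. Computing x^6 mod 30 for each x (by repeated squaring, reducing mod 30 at every step), the values h(0), h(1), …, h(29) are: 0, 1, 4, 9, 16, 25, 6, 19, 4, 21, 10, 1, 24, 19, 16, 15, 16, 19, 24, 1, 10, 21, 4, 19, 6, 25, 16, 9, 4, 1.
The distinct values are {0, 1, 4, 6, 9, 10, 15, 16, 19, 21, 24, 25}; there are 12 of them.

12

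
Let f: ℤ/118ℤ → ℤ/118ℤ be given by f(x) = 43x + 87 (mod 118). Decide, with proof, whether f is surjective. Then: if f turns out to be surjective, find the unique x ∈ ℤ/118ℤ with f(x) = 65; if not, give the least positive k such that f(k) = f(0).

Since gcd(43, 118) = 1, 43 is invertible modulo 118. Euclid's algorithm: 118 = 2·43 + 32, 43 = 1·32 + 11, 32 = 2·11 + 10, 11 = 1·10 + 1; back-substituting gives 1 = 11·43 − 4·118, so 43⁻¹ ≡ 11 (mod 118).
Then y ↦ 11(y − 87) is a two-sided inverse to f, so every y ∈ ℤ/118ℤ has a preimage.
Therefore f is surjective.
Since f is surjective, we compute f⁻¹(65): solve 43x + 87 ≡ 65 (mod 118), i.e. 43x ≡ 96 (mod 118).
Multiplying by 43⁻¹ = 11 gives x ≡ 11·96 = 1056 = 8·118 + 112 ≡ 112 (mod 118).
Check: f(112) = 43·112 + 87 = 4903 = 41·118 + 65 ≡ 65 (mod 118).

112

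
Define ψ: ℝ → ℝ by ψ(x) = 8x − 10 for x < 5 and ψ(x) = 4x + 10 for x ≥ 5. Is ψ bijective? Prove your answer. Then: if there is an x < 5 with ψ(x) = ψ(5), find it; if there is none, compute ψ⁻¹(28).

19/4

Both pieces are strictly increasing (slopes 8 and 4), so each is injective on its own interval.
The left piece maps (−∞, 5) onto (−∞, 30); the right piece maps [5, ∞) onto [30, ∞).
Since 30 = 30, the images partition ℝ: ψ is injective and surjective, hence bijective.
Because the two images are disjoint, no x < 5 has ψ(x) = ψ(5), so we compute ψ⁻¹(28): 28 lies in (−∞, 30), so solve 8x − 10 = 28: x = (28 + 10)/8 = 19/4.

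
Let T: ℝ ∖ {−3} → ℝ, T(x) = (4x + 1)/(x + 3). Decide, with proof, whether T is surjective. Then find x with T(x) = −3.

If T(x) = 4, cross-multiplying gives 1(4x + 1) = 4(x + 3), which simplifies to 1 = 12 — false.  So 4 has no preimage and T is not surjective.
Solving T(x) = −3: cross-multiplying gives 4x + 1 = −3(x + 3), which rearranges to 7x = −10, so x = −10/7.

-10/7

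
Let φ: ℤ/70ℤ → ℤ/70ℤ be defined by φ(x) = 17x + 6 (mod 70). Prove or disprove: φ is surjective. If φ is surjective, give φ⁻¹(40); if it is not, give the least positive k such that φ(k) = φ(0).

Recall that φ is surjective if every y in the codomain equals φ(x) for some x in the domain.
Since gcd(17, 70) = 1, 17 is invertible modulo 70. Euclid's algorithm: 70 = 4·17 + 2, 17 = 8·2 + 1; back-substituting gives 1 = 33·17 − 8·70, so 17⁻¹ ≡ 33 (mod 70).
Then y ↦ 33(y − 6) is a two-sided inverse to φ, so every y ∈ ℤ/70ℤ has a preimage.
Hence φ is surjective.
Since φ is surjective, we find φ⁻¹(40): we need 17x ≡ 40 − 6 ≡ 34 (mod 70). Using 17⁻¹ = 33: x ≡ 33·34 = 1122 = 16·70 + 2, so x = 2.
Check: φ(2) = 17·2 + 6 = 40 ≡ 40 (mod 70).

2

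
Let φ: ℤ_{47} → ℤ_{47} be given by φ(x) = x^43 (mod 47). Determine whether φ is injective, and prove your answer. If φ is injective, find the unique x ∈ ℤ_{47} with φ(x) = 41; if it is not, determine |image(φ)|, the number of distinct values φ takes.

45

Since 47 is prime, the nonzero elements of ℤ_{47} form a cyclic group of order 46.
As gcd(43, 46) = 1, raising to the 43rd power is a bijection on this group: if u^43 ≡ v^43 then (uv^{−1})^43 = 1, and the only element of order dividing gcd(43, 46) = 1 is 1, so u = v.
With φ(0) = 0 this makes φ injective on all of ℤ_{47}, hence bijective (finite equal-size domain and codomain). In particular φ is injective.
Since φ is injective, we find the preimage of 41. The inverse of x ↦ x^43 on (ℤ_{47})^× is x ↦ x^15, because 43·15 = 645 = 14·46 + 1 ≡ 1 (mod 46) and x^{46} = 1 for x ≠ 0 (Fermat). So φ⁻¹(41) = 41^15 mod 47.
Repeated squaring mod 47: 41^1 ≡ 41, 41^2 ≡ 41² = 1681 ≡ 36, 41^4 ≡ 36² = 1296 ≡ 27, 41^8 ≡ 27² = 729 ≡ 24. Since 15 = 8 + 4 + 2 + 1, 41^15 ≡ 24·27·36·41: 24·27 = 648 ≡ 37, then 37·36 = 1332 ≡ 16, then 16·41 = 656 ≡ 45. So 41^15 ≡ 45 (mod 47).
Hence φ⁻¹(41) = 45.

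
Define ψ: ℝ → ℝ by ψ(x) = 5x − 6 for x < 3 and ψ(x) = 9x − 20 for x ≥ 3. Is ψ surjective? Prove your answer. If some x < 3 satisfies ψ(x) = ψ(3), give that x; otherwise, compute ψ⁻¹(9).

13/5

Both pieces are strictly increasing (slopes 5 and 9), so each is injective on its own interval.
The left piece maps (−∞, 3) onto (−∞, 9); the right piece maps [3, ∞) onto [7, ∞).
The union (−∞, 9) ∪ [7, ∞) covers ℝ, so ψ is surjective.
For the follow-up: the images overlap, so an x < 3 with ψ(x) = ψ(3) exists. ψ(3) = 7; solving 5x − 6 = 7 for x < 3 gives x = (7 + 6)/5 = 13/5.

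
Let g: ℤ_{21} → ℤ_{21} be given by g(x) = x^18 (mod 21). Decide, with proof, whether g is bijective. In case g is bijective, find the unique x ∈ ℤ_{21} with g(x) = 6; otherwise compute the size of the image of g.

4

g(1) = 1^18 = 1.
g(2): Repeated squaring mod 21: 2^1 ≡ 2, 2^2 ≡ 2² = 4, 2^4 ≡ 4² = 16, 2^8 ≡ 16² = 256 ≡ 4, 2^16 ≡ 4² = 16. Since 18 = 16 + 2, 2^18 ≡ 16·4: 16·4 = 64 ≡ 1. So 2^18 ≡ 1 (mod 21).
So g(1) = g(2) = 1 while 1 ≠ 2, thus g is not injective, hence not bijective.
Since g is not bijective, we determine |image(g)|. Computing x^18 mod 21 for each x (by repeated squaring, reducing mod 21 at every step), the values g(0), g(1), …, g(20) are: 0, 1, 1, 15, 1, 1, 15, 7, 1, 15, 1, 1, 15, 1, 7, 15, 1, 1, 15, 1, 1.
The distinct values are {0, 1, 7, 15}; there are 4 of them.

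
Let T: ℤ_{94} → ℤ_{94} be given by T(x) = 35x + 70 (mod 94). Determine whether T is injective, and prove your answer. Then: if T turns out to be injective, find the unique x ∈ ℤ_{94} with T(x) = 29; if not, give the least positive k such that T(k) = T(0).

23

Recall: T is injective if T(u) = T(v) implies u = v.
If T(u) = T(v), then 35u ≡ 35v (mod 94). Because gcd(35, 94) = 1, we may cancel 35 to get u ≡ v (mod 94).
So T is injective.
We now compute 35⁻¹ mod 94 explicitly. Euclid's algorithm: 94 = 2·35 + 24, 35 = 1·24 + 11, 24 = 2·11 + 2, 11 = 5·2 + 1; back-substituting gives 1 = 43·35 − 16·94, so 35⁻¹ ≡ 43 (mod 94).
Since T is injective, we find T⁻¹(29): we need 35x ≡ 29 − 70 ≡ 53 (mod 94). Using 35⁻¹ = 43: x ≡ 43·53 = 2279 = 24·94 + 23, so x = 23.
Check: T(23) = 35·23 + 70 = 875 = 9·94 + 29 ≡ 29 (mod 94).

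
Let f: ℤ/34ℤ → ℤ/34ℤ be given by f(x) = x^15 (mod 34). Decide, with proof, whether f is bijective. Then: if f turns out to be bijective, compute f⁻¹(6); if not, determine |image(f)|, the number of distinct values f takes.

Computing x^15 mod 34 for each x (by repeated squaring, reducing mod 34 at every step), the values f(0), f(1), …, f(33) are: 0, 1, 26, 23, 30, 7, 20, 5, 32, 19, 12, 31, 10, 21, 28, 25, 16, 17, 18, 9, 6, 13, 24, 3, 22, 15, 2, 29, 14, 27, 4, 11, 8, 33.
Every element of ℤ/34ℤ appears exactly once in this list, so f is a bijection, and in particular bijective.
Since f is bijective, we read off the preimage of 6 from the same table: f(20) = 6, so f⁻¹(6) = 20.

20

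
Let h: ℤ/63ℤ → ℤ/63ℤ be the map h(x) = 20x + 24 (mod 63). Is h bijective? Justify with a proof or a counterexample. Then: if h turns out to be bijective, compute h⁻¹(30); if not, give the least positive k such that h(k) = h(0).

If h(u) = h(v), then 20u ≡ 20v (mod 63). Because gcd(20, 63) = 1, we may cancel 20 to get u ≡ v (mod 63).
We now compute 20⁻¹ mod 63 explicitly. Euclid's algorithm: 63 = 3·20 + 3, 20 = 6·3 + 2, 3 = 1·2 + 1; back-substituting gives 1 = 41·20 − 13·63, so 20⁻¹ ≡ 41 (mod 63).
For any y ∈ ℤ/63ℤ, x = 41(y − 24) mod 63 satisfies h(x) = 20·41(y − 24) + 24 ≡ y (since 20·41 ≡ 1 mod 63). So every y has a preimage.
Thus h is bijective.
Since h is bijective, we compute h⁻¹(30): solve 20x + 24 ≡ 30 (mod 63), i.e. 20x ≡ 6 (mod 63).
Multiplying by 20⁻¹ = 41 gives x ≡ 41·6 = 246 = 3·63 + 57 ≡ 57 (mod 63).
Check: h(57) = 20·57 + 24 = 1164 = 18·63 + 30 ≡ 30 (mod 63).

57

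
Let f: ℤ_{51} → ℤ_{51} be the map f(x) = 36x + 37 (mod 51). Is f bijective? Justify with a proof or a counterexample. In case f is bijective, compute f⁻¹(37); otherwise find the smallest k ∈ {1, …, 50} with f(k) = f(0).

We have gcd(36, 51) = 3 > 1. Taking s = 0 and t = 17: f(0) = 37 and f(17) = 36·17 + 37 = 649 ≡ 37 (mod 51).
So f(0) = f(17) while 0 ≠ 17, hence f is not injective, hence not bijective.
Since f is not bijective, we find the least positive k with f(k) = f(0): this means 36k ≡ 0 (mod 51), i.e. 51 ∣ 36k. Since gcd(36, 51) = 3, dividing through by 3 this holds exactly when 17 ∣ 12k, and as gcd(12, 17) = 1, exactly when 17 ∣ k.
The smallest positive such k is 17.

17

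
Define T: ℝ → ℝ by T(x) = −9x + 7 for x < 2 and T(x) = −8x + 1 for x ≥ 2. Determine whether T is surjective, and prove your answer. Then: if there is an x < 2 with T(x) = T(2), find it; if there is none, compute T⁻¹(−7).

Both pieces are strictly decreasing (slopes −9 and −8), so each is injective on its own interval.
The left piece maps (−∞, 2) onto (−11, ∞); the right piece maps [2, ∞) onto (−∞, −15].
The union (−11, ∞) ∪ (−∞, −15] omits the interval between −11 and −15; in particular −11 has no preimage. So T is not surjective.
Because the two images are disjoint, no x < 2 has T(x) = T(2), so we compute T⁻¹(−7): −7 lies in (−11, ∞), so solve −9x + 7 = −7: x = (−7 − 7)/(−9) = 14/9.

14/9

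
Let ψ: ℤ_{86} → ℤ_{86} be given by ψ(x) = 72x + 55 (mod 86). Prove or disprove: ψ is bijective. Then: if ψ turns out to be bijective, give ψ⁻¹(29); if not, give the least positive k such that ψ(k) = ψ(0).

43

We have gcd(72, 86) = 2 > 1. Taking x_1 = 0 and x_2 = 43: ψ(0) = 55 and ψ(43) = 72·43 + 55 = 3151 ≡ 55 (mod 86).
So ψ(0) = ψ(43) while 0 ≠ 43, thus ψ is not injective, hence not bijective.
Since ψ is not bijective, we find the least positive k with ψ(k) = ψ(0): this means 72k ≡ 0 (mod 86), i.e. 86 ∣ 72k. Since gcd(72, 86) = 2, dividing through by 2 this holds exactly when 43 ∣ 36k, and as gcd(36, 43) = 1, exactly when 43 ∣ k.
The smallest positive such k is 43.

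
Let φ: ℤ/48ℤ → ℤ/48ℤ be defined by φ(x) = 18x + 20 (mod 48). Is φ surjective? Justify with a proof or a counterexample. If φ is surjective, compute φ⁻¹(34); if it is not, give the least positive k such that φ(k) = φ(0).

Since gcd(18, 48) = 6, we have 18x ≡ 0 (mod 6) for all x, so φ(x) ≡ 2 (mod 6).
But 0 ≢ 2 (mod 6), so 0 ∈ ℤ/48ℤ has no preimage. So φ is not surjective.
Since φ is not surjective, we find the least positive k with φ(k) = φ(0): this means 18k ≡ 0 (mod 48), i.e. 48 ∣ 18k. Since gcd(18, 48) = 6, dividing through by 6 this holds exactly when 8 ∣ 3k, and as gcd(3, 8) = 1, exactly when 8 ∣ k.
The smallest positive such k is 8.

8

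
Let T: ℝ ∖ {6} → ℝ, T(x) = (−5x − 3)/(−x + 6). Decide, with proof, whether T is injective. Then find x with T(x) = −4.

7/3

Suppose T(u) = T(v). Cross-multiplying: (−5u − 3)(−v + 6) = (−5v − 3)(−u + 6).
Expanding both sides and cancelling the symmetric terms leaves −33·(u − v) = 0. Since −33 ≠ 0, u = v. Therefore T is injective.
Solving T(x) = −4: cross-multiplying gives −5x − 3 = −4(−x + 6), which rearranges to −9x = −21, so x = 7/3.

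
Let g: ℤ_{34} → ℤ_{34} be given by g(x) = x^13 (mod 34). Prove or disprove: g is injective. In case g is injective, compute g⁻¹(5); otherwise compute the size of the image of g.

31

Computing x^13 mod 34 for each x (by repeated squaring, reducing mod 34 at every step), the values g(0), g(1), …, g(33) are: 0, 1, 32, 29, 4, 3, 10, 23, 26, 25, 28, 7, 14, 13, 22, 19, 16, 17, 18, 15, 12, 21, 20, 27, 6, 9, 8, 11, 24, 31, 30, 5, 2, 33.
Every element of ℤ_{34} appears exactly once in this list, so g is a bijection, and in particular injective.
Since g is injective, we read off the preimage of 5 from the same table: g(31) = 5, so g⁻¹(5) = 31.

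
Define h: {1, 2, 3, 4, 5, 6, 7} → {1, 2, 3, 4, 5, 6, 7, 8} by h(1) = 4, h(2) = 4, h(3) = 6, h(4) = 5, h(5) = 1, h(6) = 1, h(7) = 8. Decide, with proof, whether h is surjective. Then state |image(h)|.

No element maps to 2, so h is not surjective.
The image of h is {1, 4, 5, 6, 8}, which has 5 elements.

5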